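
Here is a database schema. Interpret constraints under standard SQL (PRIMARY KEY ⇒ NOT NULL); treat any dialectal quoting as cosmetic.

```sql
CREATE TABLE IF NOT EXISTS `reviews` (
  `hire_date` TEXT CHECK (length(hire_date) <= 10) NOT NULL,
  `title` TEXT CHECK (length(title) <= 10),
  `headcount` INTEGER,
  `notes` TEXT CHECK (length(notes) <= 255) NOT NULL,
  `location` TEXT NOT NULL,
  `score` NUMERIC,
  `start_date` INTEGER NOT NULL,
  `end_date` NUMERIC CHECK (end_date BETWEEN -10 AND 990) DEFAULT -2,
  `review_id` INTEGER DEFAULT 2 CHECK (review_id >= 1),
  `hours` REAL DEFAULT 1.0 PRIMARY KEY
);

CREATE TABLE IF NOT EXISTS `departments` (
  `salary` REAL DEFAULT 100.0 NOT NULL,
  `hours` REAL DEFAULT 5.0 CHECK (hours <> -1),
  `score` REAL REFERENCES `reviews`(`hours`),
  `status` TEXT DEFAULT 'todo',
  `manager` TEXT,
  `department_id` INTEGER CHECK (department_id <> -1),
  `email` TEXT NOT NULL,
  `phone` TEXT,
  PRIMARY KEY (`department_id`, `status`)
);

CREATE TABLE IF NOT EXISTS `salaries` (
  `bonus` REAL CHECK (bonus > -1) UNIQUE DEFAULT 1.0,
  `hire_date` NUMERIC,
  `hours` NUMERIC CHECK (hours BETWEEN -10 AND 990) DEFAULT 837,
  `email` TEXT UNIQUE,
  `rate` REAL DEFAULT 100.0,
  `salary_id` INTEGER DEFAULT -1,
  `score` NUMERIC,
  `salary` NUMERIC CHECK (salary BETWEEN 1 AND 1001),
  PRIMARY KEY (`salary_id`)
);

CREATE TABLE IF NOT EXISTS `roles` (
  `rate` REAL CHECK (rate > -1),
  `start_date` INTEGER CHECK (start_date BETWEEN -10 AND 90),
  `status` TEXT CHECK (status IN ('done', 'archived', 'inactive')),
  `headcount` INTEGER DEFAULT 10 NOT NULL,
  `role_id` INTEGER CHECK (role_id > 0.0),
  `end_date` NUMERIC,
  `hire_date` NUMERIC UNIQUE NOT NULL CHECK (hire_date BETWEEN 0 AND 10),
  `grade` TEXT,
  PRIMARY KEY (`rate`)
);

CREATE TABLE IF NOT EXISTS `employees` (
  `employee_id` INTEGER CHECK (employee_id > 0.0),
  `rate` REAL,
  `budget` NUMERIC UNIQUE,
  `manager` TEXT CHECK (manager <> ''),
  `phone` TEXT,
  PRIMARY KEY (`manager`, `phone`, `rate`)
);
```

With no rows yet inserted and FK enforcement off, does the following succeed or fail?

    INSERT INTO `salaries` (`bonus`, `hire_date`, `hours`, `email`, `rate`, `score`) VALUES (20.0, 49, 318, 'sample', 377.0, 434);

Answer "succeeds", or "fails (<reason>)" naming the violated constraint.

succeeds

NOT NULL columns: salary_id defaults to -1.
CHECK constraints: 20.0 satisfies (bonus > -1); 318 satisfies (hours BETWEEN -10 AND 990).
No constraint is violated.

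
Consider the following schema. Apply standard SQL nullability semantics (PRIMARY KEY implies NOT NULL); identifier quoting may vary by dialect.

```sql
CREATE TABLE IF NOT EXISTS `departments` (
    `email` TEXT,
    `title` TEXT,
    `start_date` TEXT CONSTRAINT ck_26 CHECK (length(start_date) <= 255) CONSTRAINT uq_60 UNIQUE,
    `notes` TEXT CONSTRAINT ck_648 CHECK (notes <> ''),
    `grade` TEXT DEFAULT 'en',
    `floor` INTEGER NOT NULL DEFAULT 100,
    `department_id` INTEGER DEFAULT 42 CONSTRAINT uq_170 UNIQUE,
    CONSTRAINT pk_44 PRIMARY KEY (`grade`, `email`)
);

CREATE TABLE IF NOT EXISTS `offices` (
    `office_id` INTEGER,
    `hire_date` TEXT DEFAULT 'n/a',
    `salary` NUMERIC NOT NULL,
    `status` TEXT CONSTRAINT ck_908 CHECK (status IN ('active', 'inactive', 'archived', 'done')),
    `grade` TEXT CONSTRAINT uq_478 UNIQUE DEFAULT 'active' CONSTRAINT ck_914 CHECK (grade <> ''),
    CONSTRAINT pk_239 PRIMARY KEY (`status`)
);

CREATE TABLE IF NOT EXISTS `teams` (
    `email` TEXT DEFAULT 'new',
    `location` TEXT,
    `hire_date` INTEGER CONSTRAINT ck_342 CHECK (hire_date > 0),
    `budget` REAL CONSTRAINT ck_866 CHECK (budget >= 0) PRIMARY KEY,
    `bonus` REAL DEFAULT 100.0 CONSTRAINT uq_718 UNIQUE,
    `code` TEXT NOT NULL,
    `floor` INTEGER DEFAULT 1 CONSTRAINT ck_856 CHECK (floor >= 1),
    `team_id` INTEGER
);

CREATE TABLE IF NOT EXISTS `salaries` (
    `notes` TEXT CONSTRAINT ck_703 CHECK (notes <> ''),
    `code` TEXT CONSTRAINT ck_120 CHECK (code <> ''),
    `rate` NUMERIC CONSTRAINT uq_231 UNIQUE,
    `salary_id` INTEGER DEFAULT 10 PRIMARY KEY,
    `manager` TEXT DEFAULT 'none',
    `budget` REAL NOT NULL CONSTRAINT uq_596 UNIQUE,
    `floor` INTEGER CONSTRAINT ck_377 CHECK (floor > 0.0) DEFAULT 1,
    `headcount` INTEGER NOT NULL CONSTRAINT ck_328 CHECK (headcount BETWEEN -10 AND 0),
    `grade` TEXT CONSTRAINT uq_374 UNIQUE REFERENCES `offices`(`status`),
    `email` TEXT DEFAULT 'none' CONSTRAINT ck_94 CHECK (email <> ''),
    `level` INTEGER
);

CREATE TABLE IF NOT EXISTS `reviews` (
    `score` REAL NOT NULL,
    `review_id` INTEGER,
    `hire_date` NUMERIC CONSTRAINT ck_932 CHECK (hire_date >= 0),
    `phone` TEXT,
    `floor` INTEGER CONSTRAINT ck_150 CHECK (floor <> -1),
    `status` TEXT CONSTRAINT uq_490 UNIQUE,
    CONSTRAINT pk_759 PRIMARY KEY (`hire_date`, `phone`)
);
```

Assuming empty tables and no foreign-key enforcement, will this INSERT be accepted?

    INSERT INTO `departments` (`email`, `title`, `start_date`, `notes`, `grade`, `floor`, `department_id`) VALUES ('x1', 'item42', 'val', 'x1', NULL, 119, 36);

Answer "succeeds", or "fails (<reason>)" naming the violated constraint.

fails (NOT NULL on grade)

grade is explicitly set to NULL, but grade is part of the PRIMARY KEY (implied NOT NULL).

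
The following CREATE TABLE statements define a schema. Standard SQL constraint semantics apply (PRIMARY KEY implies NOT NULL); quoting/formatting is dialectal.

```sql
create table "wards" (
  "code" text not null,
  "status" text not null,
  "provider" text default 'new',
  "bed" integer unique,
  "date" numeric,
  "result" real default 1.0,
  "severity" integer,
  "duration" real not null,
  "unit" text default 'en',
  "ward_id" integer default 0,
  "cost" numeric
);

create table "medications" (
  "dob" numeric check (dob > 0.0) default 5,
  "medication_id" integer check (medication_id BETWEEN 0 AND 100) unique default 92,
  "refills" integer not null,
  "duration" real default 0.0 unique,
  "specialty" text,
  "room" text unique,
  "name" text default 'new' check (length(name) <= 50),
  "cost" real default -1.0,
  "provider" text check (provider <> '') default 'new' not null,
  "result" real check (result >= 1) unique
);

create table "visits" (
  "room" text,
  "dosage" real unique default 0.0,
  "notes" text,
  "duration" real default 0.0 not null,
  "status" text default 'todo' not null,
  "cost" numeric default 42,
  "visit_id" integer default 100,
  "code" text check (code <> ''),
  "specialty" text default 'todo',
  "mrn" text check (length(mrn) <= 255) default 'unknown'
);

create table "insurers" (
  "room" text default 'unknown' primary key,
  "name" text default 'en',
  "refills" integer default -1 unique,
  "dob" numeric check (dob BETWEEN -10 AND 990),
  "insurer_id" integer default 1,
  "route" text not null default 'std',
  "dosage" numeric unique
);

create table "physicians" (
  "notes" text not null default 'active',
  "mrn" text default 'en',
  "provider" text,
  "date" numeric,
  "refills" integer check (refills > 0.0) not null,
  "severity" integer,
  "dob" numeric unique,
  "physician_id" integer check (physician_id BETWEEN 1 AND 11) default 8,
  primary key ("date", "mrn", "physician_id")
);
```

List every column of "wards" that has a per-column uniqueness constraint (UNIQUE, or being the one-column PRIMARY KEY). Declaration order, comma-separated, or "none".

bed

- code: no UNIQUE or single-column PK constraint.
- status: no UNIQUE or single-column PK constraint.
- provider: no UNIQUE or single-column PK constraint.
- bed: declared UNIQUE → unique.
- date: no UNIQUE or single-column PK constraint.
- result: no UNIQUE or single-column PK constraint.
- severity: no UNIQUE or single-column PK constraint.
- duration: no UNIQUE or single-column PK constraint.
- unit: no UNIQUE or single-column PK constraint.
- ward_id: no UNIQUE or single-column PK constraint.
- cost: no UNIQUE or single-column PK constraint.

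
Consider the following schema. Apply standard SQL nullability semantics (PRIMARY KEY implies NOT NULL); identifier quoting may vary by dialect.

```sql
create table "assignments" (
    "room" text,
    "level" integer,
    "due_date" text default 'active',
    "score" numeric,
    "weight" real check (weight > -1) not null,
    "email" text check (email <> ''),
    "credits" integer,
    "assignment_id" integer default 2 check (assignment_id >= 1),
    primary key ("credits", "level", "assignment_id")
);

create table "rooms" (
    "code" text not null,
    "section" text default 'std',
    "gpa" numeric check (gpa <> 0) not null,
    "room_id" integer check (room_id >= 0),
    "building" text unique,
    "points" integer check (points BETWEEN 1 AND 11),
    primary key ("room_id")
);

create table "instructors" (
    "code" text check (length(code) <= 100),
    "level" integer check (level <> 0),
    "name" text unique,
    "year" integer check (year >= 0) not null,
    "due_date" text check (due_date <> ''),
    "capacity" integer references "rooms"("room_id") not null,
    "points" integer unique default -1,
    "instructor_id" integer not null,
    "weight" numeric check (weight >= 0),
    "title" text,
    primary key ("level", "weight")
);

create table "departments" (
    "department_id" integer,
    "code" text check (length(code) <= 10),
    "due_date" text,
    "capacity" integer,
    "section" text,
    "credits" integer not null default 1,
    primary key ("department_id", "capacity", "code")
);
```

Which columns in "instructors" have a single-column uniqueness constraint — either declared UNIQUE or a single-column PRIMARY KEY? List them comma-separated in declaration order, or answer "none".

name, points

- code: no UNIQUE or single-column PK constraint.
- level: part of a composite PRIMARY KEY — only the tuple is unique, not this column on its own.
- name: declared UNIQUE → unique.
- year: no UNIQUE or single-column PK constraint.
- due_date: no UNIQUE or single-column PK constraint.
- capacity: no UNIQUE or single-column PK constraint.
- points: declared UNIQUE → unique.
- instructor_id: no UNIQUE or single-column PK constraint.
- weight: part of a composite PRIMARY KEY — only the tuple is unique, not this column on its own.
- title: no UNIQUE or single-column PK constraint.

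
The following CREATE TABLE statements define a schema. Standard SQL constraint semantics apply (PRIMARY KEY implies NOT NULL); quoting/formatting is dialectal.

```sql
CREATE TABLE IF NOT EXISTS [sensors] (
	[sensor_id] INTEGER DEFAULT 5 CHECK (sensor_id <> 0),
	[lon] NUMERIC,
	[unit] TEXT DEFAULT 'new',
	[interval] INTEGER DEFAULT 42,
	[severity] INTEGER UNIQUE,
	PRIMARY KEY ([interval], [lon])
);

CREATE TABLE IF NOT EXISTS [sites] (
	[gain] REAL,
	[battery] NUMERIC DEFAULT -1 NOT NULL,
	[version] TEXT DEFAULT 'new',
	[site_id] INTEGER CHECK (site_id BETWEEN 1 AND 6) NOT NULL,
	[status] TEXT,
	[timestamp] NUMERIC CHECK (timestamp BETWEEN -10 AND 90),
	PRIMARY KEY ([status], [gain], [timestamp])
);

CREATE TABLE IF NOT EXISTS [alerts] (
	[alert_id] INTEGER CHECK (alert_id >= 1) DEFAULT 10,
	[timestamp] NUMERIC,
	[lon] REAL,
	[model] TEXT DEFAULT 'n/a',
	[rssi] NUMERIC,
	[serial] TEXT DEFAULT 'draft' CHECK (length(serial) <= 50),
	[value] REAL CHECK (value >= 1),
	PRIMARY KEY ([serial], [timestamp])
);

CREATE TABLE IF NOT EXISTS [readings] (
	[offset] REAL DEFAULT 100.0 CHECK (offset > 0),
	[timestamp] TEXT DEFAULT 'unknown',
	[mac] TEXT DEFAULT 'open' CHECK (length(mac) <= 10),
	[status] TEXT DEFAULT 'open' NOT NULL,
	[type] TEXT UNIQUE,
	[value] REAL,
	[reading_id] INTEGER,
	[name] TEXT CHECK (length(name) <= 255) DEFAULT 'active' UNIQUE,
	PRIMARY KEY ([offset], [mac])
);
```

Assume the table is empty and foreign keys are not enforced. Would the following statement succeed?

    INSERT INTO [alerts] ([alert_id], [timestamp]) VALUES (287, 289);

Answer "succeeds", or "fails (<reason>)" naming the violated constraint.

NOT NULL columns: serial defaults to 'draft'; timestamp is supplied.
CHECK constraints: 287 satisfies (alert_id >= 1).
No constraint is violated.

succeeds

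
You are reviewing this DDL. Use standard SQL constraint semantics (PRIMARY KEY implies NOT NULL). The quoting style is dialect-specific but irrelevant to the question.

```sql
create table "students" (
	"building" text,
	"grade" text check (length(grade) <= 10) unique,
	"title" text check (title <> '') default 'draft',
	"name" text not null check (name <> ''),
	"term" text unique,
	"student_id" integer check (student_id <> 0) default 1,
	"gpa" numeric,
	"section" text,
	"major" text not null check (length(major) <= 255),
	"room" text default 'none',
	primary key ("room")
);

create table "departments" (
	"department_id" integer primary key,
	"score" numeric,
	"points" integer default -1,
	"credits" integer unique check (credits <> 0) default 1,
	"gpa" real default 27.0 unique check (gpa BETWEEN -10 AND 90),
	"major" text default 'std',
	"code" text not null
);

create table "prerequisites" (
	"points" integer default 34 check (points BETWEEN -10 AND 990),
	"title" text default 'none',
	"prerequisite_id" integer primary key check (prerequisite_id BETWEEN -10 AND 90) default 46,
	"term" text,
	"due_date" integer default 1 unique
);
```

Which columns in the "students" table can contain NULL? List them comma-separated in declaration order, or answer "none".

- building: no NOT NULL constraint applies → nullable.
- grade: CHECK does not forbid NULL (a CHECK constraint passes when its expression is NULL) → nullable.
- title: CHECK does not forbid NULL (a CHECK constraint passes when its expression is NULL) → nullable.
- name: declared NOT NULL → not nullable.
- term: UNIQUE does not imply NOT NULL → nullable.
- student_id: CHECK does not forbid NULL (a CHECK constraint passes when its expression is NULL) → nullable.
- gpa: no NOT NULL constraint applies → nullable.
- section: no NOT NULL constraint applies → nullable.
- major: declared NOT NULL → not nullable.
- room: part of the PRIMARY KEY, which implies NOT NULL → not nullable.

building, grade, title, term, student_id, gpa, section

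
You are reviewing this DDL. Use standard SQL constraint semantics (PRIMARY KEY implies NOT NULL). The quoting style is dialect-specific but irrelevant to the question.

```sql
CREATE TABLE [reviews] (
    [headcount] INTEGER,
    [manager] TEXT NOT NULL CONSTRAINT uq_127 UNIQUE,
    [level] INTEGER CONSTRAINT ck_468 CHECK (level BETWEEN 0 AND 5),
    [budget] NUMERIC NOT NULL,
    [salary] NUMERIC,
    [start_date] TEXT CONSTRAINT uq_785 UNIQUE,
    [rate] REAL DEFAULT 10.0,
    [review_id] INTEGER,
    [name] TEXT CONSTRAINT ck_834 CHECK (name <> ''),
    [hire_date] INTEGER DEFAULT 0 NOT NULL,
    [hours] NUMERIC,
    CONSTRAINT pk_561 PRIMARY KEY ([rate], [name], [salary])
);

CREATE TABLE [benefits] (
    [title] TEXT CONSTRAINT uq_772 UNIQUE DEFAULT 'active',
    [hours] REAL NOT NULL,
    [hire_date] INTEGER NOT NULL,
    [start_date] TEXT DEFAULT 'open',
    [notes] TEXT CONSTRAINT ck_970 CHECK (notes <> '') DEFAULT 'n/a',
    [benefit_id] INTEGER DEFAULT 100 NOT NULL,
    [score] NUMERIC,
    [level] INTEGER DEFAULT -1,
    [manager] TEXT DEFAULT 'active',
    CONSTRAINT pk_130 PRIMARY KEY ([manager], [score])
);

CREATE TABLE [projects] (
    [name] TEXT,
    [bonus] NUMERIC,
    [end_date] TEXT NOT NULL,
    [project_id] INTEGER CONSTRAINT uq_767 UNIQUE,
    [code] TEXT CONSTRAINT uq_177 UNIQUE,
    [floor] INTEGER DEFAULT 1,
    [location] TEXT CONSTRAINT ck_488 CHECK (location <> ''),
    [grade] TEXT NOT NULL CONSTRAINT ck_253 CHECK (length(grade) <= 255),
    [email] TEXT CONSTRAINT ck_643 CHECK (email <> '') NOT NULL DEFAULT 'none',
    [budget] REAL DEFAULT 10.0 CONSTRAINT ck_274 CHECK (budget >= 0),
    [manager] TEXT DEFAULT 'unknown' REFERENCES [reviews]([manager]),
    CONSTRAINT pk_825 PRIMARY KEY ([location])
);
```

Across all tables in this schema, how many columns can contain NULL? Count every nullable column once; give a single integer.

16

reviews: 5 nullable (headcount, level, start_date, review_id, hours — PK (rate, name, salary) and explicit NOT NULL columns excluded).
benefits: 4 nullable (title, start_date, notes, level — PK (manager, score) and explicit NOT NULL columns excluded).
projects: 7 nullable (name, bonus, project_id, code, floor, budget, manager — PK (location) and explicit NOT NULL columns excluded).
Total: 5 + 4 + 7 = 16.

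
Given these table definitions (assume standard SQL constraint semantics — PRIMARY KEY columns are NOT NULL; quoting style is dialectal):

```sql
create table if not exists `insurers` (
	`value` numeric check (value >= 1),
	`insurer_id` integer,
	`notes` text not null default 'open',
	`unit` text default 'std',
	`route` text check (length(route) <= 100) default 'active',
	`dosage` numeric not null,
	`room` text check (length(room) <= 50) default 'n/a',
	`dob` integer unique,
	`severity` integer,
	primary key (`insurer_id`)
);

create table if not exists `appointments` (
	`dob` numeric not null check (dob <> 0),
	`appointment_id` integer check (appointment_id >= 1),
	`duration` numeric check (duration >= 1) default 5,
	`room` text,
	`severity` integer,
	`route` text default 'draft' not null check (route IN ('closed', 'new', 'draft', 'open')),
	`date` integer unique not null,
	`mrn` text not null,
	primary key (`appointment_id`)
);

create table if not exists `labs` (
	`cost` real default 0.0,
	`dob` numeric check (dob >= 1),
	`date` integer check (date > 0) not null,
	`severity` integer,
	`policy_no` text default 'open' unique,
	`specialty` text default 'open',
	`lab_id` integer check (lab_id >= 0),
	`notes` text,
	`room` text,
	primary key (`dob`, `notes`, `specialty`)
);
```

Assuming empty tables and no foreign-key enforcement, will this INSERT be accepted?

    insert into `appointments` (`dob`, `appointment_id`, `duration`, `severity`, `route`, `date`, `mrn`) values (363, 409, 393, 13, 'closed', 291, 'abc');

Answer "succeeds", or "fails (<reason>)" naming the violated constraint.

succeeds

NOT NULL columns: appointment_id is supplied; date is supplied; dob is supplied; mrn is supplied; route is supplied.
CHECK constraints: 363 satisfies (dob <> 0); 409 satisfies (appointment_id >= 1); 393 satisfies (duration >= 1); 'closed' satisfies (route IN ('closed', 'new', 'draft', 'open')).
No constraint is violated.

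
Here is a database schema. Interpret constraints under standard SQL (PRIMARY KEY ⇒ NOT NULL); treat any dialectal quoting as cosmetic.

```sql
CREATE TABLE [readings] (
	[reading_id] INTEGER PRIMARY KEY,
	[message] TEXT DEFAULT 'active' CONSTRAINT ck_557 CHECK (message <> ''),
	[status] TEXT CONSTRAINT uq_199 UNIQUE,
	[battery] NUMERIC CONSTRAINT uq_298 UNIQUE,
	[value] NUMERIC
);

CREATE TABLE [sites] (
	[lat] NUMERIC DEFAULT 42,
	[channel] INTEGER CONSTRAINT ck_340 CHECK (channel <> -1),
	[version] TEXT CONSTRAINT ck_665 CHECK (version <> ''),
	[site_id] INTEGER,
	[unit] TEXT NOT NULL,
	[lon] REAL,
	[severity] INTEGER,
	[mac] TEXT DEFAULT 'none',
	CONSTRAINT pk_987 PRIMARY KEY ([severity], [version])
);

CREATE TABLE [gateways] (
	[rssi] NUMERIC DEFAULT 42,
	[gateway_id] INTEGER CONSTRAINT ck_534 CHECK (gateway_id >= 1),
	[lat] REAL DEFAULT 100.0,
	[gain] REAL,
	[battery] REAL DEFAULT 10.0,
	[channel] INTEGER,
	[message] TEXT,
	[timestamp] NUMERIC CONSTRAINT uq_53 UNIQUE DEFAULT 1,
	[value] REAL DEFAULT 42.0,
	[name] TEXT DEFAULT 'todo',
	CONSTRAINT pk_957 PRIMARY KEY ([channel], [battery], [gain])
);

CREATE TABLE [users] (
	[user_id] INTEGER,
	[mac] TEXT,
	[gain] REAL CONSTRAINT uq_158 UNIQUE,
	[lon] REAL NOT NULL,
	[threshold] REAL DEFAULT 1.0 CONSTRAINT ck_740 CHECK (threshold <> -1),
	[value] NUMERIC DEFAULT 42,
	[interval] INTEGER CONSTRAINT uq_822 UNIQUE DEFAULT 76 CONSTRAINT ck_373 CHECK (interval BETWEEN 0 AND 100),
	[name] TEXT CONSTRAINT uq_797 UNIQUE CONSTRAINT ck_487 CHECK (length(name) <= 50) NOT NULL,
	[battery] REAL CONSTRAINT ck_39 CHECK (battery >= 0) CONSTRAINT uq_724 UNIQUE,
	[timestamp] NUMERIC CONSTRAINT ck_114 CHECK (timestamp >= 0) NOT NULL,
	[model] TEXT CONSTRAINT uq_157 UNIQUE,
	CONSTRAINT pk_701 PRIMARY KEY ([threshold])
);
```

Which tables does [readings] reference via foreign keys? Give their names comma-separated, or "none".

No column in readings has a REFERENCES clause.

none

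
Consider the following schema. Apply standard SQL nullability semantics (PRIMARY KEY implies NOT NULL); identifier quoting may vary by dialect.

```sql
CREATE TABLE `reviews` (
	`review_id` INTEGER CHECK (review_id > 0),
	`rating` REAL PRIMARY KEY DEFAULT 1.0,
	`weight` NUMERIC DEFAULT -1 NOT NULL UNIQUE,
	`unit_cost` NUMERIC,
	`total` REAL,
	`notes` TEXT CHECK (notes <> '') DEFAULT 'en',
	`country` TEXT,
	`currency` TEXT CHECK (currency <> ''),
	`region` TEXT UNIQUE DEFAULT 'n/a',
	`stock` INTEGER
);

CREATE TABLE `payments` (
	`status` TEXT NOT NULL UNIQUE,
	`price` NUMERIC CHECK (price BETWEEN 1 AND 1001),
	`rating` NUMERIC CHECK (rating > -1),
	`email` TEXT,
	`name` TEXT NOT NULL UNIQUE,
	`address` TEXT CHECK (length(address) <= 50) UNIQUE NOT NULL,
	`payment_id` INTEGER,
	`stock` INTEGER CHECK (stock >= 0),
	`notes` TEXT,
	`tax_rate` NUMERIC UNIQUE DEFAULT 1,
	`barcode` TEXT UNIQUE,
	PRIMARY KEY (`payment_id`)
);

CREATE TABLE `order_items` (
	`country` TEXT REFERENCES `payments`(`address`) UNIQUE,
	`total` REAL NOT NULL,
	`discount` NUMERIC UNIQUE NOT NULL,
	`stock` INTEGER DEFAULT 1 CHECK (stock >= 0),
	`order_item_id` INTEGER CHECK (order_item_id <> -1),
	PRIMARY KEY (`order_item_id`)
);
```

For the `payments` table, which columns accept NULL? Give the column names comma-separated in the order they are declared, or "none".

price, rating, email, stock, notes, tax_rate, barcode

- status: declared NOT NULL → not nullable.
- price: CHECK does not forbid NULL (a CHECK constraint passes when its expression is NULL) → nullable.
- rating: CHECK does not forbid NULL (a CHECK constraint passes when its expression is NULL) → nullable.
- email: no NOT NULL constraint applies → nullable.
- name: declared NOT NULL → not nullable.
- address: declared NOT NULL → not nullable.
- payment_id: part of the PRIMARY KEY, which implies NOT NULL → not nullable.
- stock: CHECK does not forbid NULL (a CHECK constraint passes when its expression is NULL) → nullable.
- notes: no NOT NULL constraint applies → nullable.
- tax_rate: UNIQUE does not imply NOT NULL → nullable.
- barcode: UNIQUE does not imply NOT NULL → nullable.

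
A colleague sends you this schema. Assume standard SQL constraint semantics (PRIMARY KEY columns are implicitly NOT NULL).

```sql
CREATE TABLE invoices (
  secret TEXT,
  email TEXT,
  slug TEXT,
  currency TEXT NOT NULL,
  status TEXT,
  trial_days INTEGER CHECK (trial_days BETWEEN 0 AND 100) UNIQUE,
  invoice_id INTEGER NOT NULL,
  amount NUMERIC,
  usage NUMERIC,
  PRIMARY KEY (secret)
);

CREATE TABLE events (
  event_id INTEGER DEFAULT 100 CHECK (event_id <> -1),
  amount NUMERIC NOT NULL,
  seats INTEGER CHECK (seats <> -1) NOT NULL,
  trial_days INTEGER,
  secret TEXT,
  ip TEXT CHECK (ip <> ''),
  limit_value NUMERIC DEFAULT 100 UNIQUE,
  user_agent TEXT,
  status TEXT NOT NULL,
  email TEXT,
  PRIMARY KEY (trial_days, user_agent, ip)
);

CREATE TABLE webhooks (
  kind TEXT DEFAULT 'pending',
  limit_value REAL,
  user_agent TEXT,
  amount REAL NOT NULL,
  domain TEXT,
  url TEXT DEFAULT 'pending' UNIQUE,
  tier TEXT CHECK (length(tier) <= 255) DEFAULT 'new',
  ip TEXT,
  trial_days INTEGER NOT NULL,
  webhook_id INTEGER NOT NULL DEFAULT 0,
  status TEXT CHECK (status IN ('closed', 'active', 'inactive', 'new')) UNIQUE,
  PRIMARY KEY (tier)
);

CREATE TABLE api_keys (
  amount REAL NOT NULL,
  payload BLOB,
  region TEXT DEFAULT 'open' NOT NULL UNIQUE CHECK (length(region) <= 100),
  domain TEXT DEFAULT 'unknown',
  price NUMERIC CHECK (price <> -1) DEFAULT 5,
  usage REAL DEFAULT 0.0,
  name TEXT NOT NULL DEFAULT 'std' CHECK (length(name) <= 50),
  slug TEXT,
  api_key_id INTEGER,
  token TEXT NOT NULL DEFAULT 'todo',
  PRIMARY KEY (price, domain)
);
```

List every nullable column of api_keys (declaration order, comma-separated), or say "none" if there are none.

- amount: declared NOT NULL → not nullable.
- payload: no NOT NULL constraint applies → nullable.
- region: declared NOT NULL → not nullable.
- domain: part of the PRIMARY KEY, which implies NOT NULL → not nullable.
- price: part of the PRIMARY KEY, which implies NOT NULL → not nullable.
- usage: DEFAULT only fills an omitted column; an explicit NULL is still allowed → nullable.
- name: declared NOT NULL → not nullable.
- slug: no NOT NULL constraint applies → nullable.
- api_key_id: no NOT NULL constraint applies → nullable.
- token: declared NOT NULL → not nullable.

payload, usage, slug, api_key_id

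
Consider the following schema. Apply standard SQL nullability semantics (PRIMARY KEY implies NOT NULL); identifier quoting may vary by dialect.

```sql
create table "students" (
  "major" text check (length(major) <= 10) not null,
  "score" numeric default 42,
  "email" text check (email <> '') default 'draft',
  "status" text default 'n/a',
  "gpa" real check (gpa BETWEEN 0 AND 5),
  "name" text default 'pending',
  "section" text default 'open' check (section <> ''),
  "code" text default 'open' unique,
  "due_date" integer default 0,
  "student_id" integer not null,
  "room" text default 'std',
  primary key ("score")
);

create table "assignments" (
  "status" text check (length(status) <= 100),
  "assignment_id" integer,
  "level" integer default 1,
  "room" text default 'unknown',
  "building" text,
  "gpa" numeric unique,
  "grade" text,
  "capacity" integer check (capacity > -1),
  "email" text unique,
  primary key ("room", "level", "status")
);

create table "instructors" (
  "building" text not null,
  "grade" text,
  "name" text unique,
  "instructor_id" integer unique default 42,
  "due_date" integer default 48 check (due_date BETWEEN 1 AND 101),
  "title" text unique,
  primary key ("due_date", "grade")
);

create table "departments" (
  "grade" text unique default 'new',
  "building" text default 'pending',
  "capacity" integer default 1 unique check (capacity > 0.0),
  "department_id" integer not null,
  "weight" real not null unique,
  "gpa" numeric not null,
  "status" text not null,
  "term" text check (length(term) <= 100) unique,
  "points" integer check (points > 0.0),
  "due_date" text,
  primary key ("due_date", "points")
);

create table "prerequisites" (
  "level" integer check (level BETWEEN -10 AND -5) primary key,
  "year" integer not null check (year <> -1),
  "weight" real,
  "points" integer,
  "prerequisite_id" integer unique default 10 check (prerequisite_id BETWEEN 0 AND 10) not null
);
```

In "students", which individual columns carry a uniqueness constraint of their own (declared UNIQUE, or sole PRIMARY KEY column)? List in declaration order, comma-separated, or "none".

score, code

- major: no UNIQUE or single-column PK constraint.
- score: single-column PRIMARY KEY → unique.
- email: no UNIQUE or single-column PK constraint.
- status: no UNIQUE or single-column PK constraint.
- gpa: no UNIQUE or single-column PK constraint.
- name: no UNIQUE or single-column PK constraint.
- section: no UNIQUE or single-column PK constraint.
- code: declared UNIQUE → unique.
- due_date: no UNIQUE or single-column PK constraint.
- student_id: no UNIQUE or single-column PK constraint.
- room: no UNIQUE or single-column PK constraint.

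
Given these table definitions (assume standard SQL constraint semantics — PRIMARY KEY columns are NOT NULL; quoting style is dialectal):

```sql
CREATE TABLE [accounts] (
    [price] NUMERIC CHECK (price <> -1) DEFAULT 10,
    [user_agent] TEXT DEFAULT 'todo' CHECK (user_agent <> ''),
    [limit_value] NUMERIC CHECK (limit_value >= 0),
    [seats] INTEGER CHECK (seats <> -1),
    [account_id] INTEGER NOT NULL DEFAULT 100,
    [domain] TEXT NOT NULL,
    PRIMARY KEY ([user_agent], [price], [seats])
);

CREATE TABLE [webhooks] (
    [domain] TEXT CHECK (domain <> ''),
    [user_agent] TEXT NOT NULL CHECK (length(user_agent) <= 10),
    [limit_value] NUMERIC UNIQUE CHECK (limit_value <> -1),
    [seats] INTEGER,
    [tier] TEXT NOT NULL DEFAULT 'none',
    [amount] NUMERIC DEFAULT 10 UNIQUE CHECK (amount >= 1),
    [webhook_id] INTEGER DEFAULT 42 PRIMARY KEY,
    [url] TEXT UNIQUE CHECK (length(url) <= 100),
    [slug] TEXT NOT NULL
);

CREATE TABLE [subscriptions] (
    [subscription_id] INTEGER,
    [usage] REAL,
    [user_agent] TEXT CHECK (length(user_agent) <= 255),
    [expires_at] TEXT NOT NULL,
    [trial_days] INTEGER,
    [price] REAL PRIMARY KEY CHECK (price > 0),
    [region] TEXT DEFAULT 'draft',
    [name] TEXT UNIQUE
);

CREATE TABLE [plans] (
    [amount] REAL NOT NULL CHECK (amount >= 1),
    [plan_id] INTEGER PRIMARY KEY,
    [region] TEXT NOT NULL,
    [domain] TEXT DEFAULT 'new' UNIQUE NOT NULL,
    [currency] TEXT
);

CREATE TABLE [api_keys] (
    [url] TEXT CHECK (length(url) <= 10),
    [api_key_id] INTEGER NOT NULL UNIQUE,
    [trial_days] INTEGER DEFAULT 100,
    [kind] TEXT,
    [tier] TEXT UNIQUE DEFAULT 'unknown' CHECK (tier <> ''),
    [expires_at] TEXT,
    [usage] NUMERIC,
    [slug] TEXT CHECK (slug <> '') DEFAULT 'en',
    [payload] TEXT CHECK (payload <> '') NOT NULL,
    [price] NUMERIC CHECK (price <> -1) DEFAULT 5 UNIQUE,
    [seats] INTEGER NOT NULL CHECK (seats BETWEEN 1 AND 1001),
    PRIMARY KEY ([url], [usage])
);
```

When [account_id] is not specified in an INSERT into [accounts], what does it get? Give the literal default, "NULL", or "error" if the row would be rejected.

account_id has an explicit DEFAULT 100.
When the column is omitted from an INSERT, that default is used.

100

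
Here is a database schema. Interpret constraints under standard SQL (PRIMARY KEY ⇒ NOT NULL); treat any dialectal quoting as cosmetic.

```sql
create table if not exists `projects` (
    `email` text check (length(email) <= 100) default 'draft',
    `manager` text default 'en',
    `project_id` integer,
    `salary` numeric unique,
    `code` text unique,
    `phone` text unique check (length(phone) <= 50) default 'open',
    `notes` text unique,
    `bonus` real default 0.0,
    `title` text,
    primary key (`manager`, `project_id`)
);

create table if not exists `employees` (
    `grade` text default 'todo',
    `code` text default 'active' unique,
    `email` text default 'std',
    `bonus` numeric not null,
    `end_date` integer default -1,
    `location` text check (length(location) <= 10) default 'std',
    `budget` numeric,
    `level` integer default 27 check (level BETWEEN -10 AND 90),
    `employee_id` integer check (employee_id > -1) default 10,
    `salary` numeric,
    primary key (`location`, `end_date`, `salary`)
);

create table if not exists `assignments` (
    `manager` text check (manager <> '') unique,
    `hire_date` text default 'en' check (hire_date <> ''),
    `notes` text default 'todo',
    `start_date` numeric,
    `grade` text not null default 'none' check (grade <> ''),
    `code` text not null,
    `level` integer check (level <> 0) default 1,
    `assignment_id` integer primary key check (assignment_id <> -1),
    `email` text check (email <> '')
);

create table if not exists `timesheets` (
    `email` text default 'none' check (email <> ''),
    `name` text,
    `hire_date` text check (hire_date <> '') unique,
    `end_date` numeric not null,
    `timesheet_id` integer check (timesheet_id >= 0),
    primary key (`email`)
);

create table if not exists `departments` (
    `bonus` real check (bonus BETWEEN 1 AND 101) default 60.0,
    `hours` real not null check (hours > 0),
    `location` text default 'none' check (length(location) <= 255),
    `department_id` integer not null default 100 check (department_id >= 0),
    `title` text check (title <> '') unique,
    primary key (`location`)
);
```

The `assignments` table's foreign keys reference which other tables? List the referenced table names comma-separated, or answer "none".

none

No column in assignments has a REFERENCES clause.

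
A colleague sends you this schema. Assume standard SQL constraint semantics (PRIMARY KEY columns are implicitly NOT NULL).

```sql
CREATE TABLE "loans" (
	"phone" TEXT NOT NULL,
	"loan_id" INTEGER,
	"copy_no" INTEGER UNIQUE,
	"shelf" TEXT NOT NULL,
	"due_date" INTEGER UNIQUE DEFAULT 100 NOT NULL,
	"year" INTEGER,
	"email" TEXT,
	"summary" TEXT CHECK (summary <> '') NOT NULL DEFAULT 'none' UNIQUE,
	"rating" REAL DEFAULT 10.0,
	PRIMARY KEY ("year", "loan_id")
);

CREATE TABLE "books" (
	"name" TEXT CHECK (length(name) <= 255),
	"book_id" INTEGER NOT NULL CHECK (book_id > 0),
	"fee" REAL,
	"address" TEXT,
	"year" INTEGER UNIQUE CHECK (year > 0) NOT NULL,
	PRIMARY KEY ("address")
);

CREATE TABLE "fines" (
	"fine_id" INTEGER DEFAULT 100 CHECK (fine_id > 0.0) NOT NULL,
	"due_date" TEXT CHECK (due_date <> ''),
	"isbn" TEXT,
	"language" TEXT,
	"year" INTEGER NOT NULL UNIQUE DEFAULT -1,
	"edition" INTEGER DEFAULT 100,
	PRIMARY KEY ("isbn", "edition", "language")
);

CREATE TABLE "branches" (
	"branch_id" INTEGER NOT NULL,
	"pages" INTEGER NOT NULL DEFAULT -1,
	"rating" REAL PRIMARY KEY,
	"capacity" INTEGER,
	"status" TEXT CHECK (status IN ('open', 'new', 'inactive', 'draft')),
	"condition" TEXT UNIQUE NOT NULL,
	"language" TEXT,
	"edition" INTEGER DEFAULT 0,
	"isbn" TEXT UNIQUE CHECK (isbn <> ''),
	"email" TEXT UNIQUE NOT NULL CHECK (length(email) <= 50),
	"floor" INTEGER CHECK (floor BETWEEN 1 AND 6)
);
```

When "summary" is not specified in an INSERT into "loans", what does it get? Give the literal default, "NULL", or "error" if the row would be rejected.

'none'

summary has an explicit DEFAULT 'none'.
When the column is omitted from an INSERT, that default is used.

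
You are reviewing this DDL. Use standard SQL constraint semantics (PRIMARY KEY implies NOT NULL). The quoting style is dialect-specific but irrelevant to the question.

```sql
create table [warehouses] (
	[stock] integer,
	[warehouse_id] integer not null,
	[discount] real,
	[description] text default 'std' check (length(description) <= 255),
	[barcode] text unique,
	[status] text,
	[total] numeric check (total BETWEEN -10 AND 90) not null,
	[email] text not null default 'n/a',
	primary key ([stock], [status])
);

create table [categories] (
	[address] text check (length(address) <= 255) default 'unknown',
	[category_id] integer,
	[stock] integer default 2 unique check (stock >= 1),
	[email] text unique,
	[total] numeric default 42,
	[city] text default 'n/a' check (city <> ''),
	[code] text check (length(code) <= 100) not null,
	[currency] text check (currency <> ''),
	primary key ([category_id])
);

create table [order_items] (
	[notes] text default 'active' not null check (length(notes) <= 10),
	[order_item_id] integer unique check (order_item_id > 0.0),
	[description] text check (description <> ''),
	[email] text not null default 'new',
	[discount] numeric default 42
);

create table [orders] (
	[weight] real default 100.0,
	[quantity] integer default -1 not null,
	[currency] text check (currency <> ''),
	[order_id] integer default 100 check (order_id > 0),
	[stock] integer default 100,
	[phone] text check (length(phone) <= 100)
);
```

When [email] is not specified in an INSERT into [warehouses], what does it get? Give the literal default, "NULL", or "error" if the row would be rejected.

email has an explicit DEFAULT 'n/a'.
When the column is omitted from an INSERT, that default is used.

'n/a'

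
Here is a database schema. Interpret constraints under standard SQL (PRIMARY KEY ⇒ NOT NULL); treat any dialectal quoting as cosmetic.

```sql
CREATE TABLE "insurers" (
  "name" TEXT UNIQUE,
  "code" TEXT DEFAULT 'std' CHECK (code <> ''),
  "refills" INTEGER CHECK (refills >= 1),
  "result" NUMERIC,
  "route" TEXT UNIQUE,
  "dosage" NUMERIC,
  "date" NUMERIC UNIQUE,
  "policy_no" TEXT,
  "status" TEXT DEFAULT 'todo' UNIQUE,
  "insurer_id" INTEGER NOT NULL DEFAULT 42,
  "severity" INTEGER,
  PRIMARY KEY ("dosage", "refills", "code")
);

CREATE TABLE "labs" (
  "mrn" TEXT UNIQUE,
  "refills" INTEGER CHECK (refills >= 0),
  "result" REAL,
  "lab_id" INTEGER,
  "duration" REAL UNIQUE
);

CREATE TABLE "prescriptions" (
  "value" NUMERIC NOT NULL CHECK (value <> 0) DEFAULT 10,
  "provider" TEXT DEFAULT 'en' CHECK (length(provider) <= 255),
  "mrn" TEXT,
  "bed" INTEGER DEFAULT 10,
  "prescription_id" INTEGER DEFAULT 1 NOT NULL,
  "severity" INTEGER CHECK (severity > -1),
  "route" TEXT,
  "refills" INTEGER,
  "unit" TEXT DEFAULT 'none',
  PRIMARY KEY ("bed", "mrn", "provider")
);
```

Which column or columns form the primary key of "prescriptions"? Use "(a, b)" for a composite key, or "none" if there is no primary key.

A table-level PRIMARY KEY clause names 3 columns: bed, mrn, provider.
This is a composite key — the combination is unique, not each column individually.

(bed, mrn, provider)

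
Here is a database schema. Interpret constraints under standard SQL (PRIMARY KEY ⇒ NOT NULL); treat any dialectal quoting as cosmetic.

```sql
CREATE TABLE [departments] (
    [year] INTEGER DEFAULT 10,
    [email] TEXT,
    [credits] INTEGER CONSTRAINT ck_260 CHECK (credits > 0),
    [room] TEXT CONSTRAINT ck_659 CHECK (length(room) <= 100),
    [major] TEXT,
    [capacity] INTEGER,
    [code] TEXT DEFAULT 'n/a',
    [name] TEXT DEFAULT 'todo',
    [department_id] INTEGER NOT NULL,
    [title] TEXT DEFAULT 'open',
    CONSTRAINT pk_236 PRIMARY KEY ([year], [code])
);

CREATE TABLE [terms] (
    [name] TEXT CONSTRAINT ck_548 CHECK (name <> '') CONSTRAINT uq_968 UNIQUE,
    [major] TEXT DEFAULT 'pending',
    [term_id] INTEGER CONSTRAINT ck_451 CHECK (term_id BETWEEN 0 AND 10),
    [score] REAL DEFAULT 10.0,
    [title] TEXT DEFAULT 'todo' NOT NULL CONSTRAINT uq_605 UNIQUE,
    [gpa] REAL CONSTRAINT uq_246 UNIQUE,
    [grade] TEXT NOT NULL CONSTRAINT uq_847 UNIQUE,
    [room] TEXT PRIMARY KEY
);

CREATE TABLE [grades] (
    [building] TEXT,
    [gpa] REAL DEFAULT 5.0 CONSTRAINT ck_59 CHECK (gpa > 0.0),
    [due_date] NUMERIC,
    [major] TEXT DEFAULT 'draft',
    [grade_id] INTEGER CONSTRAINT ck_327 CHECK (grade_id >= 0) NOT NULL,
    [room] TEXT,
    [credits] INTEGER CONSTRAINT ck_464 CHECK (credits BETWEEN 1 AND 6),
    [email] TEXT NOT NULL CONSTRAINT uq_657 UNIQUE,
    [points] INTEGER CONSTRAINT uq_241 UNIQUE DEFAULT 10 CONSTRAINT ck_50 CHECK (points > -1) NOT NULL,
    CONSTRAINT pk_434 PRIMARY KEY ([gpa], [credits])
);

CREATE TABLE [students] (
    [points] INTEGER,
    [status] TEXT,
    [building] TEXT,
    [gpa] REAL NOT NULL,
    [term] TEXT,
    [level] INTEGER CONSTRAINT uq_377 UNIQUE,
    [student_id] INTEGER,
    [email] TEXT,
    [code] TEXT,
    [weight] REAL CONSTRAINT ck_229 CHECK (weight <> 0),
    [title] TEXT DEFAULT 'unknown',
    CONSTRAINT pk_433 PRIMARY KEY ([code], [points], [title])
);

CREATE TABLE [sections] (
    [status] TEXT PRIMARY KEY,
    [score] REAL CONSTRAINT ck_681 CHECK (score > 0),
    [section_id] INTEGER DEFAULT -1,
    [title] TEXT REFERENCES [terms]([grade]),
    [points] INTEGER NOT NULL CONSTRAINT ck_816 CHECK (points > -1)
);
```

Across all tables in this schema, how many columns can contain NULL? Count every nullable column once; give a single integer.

26

departments: 7 nullable (email, credits, room, major, capacity, name, title — PK (year, code) and explicit NOT NULL columns excluded).
terms: 5 nullable (name, major, term_id, score, gpa — PK (room) and explicit NOT NULL columns excluded).
grades: 4 nullable (building, due_date, major, room — PK (gpa, credits) and explicit NOT NULL columns excluded).
students: 7 nullable (status, building, term, level, student_id, email, weight — PK (code, points, title) and explicit NOT NULL columns excluded).
sections: 3 nullable (score, section_id, title — PK (status) and explicit NOT NULL columns excluded).
Total: 7 + 5 + 4 + 7 + 3 = 26.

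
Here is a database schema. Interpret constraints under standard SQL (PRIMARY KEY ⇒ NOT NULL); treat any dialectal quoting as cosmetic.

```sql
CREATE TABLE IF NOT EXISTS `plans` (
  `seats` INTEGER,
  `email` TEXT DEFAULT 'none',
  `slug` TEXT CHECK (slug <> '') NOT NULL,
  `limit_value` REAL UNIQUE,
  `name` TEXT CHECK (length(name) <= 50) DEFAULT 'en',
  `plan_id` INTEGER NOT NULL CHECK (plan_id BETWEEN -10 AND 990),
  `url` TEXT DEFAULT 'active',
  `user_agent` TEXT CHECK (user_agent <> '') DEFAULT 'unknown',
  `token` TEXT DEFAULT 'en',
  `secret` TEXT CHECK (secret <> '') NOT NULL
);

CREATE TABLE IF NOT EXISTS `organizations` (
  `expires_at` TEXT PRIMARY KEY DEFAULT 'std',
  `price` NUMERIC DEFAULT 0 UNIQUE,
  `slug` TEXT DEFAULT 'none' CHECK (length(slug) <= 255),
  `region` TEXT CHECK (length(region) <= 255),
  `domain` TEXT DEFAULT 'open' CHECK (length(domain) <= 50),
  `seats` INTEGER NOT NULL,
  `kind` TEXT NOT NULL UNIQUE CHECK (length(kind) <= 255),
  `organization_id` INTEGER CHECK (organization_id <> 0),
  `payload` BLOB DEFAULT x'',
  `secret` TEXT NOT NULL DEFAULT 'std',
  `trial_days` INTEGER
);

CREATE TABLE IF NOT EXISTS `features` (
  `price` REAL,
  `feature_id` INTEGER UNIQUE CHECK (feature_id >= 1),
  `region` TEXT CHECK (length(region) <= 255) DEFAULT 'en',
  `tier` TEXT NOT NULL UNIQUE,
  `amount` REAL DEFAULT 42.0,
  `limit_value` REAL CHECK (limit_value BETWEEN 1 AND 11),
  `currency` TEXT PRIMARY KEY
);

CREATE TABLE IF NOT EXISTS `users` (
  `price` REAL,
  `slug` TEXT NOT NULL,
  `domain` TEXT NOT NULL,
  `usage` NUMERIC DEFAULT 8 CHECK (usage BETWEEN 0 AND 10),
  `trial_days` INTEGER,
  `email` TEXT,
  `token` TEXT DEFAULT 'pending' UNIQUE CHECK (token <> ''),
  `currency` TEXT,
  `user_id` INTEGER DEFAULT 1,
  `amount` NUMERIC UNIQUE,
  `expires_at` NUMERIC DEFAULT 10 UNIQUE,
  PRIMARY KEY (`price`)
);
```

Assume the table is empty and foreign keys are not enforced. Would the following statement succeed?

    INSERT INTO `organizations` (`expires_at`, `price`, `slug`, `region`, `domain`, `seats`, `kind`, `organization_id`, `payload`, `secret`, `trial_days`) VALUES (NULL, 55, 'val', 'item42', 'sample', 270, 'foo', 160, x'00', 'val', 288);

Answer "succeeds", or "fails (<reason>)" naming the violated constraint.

fails (NOT NULL on expires_at)

expires_at is explicitly set to NULL, but expires_at is part of the PRIMARY KEY (implied NOT NULL).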